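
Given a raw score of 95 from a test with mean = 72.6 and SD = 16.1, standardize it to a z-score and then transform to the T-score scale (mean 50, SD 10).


z = (X - mean) / SD = (95 - 72.6) / 16.1
z = 22.4 / 16.1
z = 1.3913
T-score = T = 50 + 10z
Carry z at full precision (z = 22.4 / 16.1) into the conversion:
T-score = 50 + 10 * (22.4 / 16.1) = 50 + 224 / 16.1
T-score = 50 + 13.913
T-score = 63.913

63.913


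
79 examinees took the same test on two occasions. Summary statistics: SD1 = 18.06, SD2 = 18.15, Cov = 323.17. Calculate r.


r = cov(X,Y) / (SD_X * SD_Y)
r = 323.17 / (18.06 * 18.15)
r = 323.17 / 327.789
r = 0.9859

0.9859


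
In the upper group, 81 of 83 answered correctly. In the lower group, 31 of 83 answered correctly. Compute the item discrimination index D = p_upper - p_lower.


p_upper = 81/83 = 0.9759
p_lower = 31/83 = 0.3735
D = 0.9759 - 0.3735 = 0.6024

0.6024


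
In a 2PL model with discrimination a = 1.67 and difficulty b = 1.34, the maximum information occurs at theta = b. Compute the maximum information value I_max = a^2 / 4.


For 2PL, max info at theta = b = 1.34
I_max = a^2 / 4 = 1.67^2 / 4
= 2.7889 / 4
I_max = 0.6972

0.6972


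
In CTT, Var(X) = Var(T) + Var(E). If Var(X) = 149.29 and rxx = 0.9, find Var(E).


var_true = rxx * var_obs = 0.9 * 149.29 = 134.361
var_error = var_obs - var_true
var_error = 149.29 - 134.361
var_error = 14.929

14.929


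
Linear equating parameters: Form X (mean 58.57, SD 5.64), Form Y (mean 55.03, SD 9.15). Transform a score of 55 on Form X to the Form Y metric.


slope = SD_Y / SD_X = 9.15 / 5.64 ~ 1.6223
intercept = mean_Y - slope * mean_X = 55.03 - (9.15 / 5.64) * 58.57 ~ -39.9905
Y = slope * X + intercept. To avoid rounding drift from the rounded slope/intercept, evaluate the equivalent form Y = mean_Y + SD_Y * (X - mean_X) / SD_X at full precision:
Y = 55.03 + 9.15 * (55 - 58.57) / 5.64
Y = 55.03 - 9.15 * 3.57 / 5.64
Y = 55.03 - 32.6655 / 5.64
Y = 55.03 - 5.7918
Y = 49.2382

49.2382


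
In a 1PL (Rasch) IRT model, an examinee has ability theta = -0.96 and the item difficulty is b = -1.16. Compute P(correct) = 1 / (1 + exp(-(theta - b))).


theta - b = -0.96 - -1.16 = 0.2
exp(-(theta - b)) = exp(-0.2) = 0.8187
P = 1 / (1 + 0.8187)
P = 0.5498

0.5498


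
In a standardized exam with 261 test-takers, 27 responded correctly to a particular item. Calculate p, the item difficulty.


Item difficulty p = number correct / total examinees
p = 27 / 261
p = 0.1034

0.1034


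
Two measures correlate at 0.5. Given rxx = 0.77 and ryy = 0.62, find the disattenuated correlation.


r_corrected = rxy / sqrt(rxx * ryy)
= 0.5 / sqrt(0.77 * 0.62)
= 0.5 / sqrt(0.4774)
= 0.5 / 0.690941
r_corrected = 0.7237

0.7237


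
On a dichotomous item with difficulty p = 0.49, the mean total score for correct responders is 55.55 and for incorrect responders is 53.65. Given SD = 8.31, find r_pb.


q = 1 - p = 0.51
rpb = ((M1 - M0) / SD) * sqrt(p * q)
rpb = ((55.55 - 53.65) / 8.31) * sqrt(0.49 * 0.51)
rpb = 0.1143

0.1143


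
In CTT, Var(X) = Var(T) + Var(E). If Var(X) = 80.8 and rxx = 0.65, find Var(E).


var_true = rxx * var_obs = 0.65 * 80.8 = 52.52
var_error = var_obs - var_true
var_error = 80.8 - 52.52
var_error = 28.28

28.28


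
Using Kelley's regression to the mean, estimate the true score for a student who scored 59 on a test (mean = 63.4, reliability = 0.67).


T_est = rxx * X + (1 - rxx) * mean
T_est = 0.67 * 59 + 0.33 * 63.4
T_est = 39.53 + 20.922
T_est = 60.452

60.452


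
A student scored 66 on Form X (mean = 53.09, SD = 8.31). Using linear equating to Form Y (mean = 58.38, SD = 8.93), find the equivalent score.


slope = SD_Y / SD_X = 8.93 / 8.31 ~ 1.0746
intercept = mean_Y - slope * mean_X = 58.38 - (8.93 / 8.31) * 53.09 ~ 1.329
Y = slope * X + intercept. To avoid rounding drift from the rounded slope/intercept, evaluate the equivalent form Y = mean_Y + SD_Y * (X - mean_X) / SD_X at full precision:
Y = 58.38 + 8.93 * (66 - 53.09) / 8.31
Y = 58.38 + 8.93 * 12.91 / 8.31
Y = 58.38 + 115.2863 / 8.31
Y = 58.38 + 13.8732
Y = 72.2532

72.2532


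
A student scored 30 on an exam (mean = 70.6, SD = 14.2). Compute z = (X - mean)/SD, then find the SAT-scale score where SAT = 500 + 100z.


z = (X - mean) / SD = (30 - 70.6) / 14.2
z = -40.6 / 14.2
z = -2.8592
SAT-scale = SAT = 500 + 100z
Carry z at full precision (z = -40.6 / 14.2) into the conversion:
SAT-scale = 500 + 100 * (-40.6 / 14.2) = 500 + -4060 / 14.2
SAT-scale = 500 + -285.9155
SAT-scale = 214.0845

214.0845


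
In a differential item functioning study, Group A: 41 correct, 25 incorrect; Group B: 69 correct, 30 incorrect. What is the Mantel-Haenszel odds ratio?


Odds_A = 41/25 = 1.64
Odds_B = 69/30 = 2.3
OR = Odds_A / Odds_B = 1.64 / 2.3
Exactly, OR = (41 * 30) / (25 * 69) = 1230 / 1725
OR = 0.713

0.713


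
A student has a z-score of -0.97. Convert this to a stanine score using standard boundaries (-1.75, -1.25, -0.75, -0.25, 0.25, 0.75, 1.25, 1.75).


Stanine boundaries: [-1.75, -1.25, -0.75, -0.25, 0.25, 0.75, 1.25, 1.75]
z = -0.97
Check each boundary:
  z >= -1.75 -> could be stanine 2
  z >= -1.25 -> could be stanine 3
  z < -0.75
  z < -0.25
  z < 0.25
  z < 0.75
  z < 1.25
  z < 1.75
Highest qualifying boundary gives stanine = 3

3


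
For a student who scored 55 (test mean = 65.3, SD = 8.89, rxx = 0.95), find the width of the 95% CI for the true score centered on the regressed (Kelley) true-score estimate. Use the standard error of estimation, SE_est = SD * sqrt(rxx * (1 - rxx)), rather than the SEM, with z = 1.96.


True score estimate = 0.95*55 + 0.05*65.3 = 55.515
SE_est = SD * sqrt(rxx * (1 - rxx)) = 8.89 * sqrt(0.95 * 0.05) = 8.89 * sqrt(0.0475) = 1.937531
CI = T_est +/- z * SE_est, so width = 2 * z * SE_est = 2 * 1.96 * 1.937531
Width = 7.5951

7.5951


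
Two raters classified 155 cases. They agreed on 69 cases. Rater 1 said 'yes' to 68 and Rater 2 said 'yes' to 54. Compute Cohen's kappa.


P_o = 69/155 = 0.445161
P_e = (68*54 + 87*101) / 24025 = 0.518585
kappa = (P_o - P_e) / (1 - P_e)
kappa = (0.445161 - 0.518585) / (1 - 0.518585)
kappa = -0.1525

-0.1525


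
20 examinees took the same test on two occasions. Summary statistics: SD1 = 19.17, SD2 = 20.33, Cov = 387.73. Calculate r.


r = cov(X,Y) / (SD_X * SD_Y)
r = 387.73 / (19.17 * 20.33)
r = 387.73 / 389.7261
r = 0.9949

0.9949


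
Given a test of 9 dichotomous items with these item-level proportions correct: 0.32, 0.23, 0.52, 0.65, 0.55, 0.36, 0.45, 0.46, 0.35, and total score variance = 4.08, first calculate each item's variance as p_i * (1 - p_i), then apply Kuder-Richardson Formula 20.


For each item, compute p_i * q_i:
  Item 1: 0.32 * 0.68 = 0.2176
  Item 2: 0.23 * 0.77 = 0.1771
  Item 3: 0.52 * 0.48 = 0.2496
  Item 4: 0.65 * 0.35 = 0.2275
  Item 5: 0.55 * 0.45 = 0.2475
  Item 6: 0.36 * 0.64 = 0.2304
  Item 7: 0.45 * 0.55 = 0.2475
  Item 8: 0.46 * 0.54 = 0.2484
  Item 9: 0.35 * 0.65 = 0.2275
Sum(p_i * q_i) = 0.2176 + 0.1771 + 0.2496 + 0.2275 + 0.2475 + 0.2304 + 0.2475 + 0.2484 + 0.2275 = 2.0731
KR-20 = (k/(k-1)) * (1 - Sum(p_i*q_i) / Var_total)
= (9/8) * (1 - 2.0731/4.08)
= 1.125 * 0.4919
KR-20 = 0.5534

0.5534


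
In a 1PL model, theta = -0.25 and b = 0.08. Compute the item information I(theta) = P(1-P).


P = 1/(1+exp(-(-0.25-0.08))) = 0.4182
I = P*(1-P) = 0.4182 * 0.5818
I = 0.2433

0.2433


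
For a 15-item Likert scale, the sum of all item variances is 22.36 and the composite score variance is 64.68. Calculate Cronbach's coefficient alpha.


alpha = (k/(k-1)) * (1 - sum(si^2)/s_total^2)
= (15/14) * (1 - 22.36/64.68)
alpha = 0.701

0.701


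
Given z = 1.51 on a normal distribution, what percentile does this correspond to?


CDF(z) = 0.5 * (1 + erf(z/sqrt(2)))
erf(1.0677) = 0.869
CDF = 0.9345
Percentile rank = 0.9345 * 100 = 93.45

93.45


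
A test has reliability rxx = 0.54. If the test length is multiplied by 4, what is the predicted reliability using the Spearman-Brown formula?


r_new = (n * rxx) / (1 + (n-1) * rxx)
r_new = (4 * 0.54) / (1 + 3 * 0.54)
r_new = 2.16 / 2.62
r_new = 0.8244

0.8244


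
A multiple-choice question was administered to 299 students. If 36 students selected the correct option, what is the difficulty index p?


Item difficulty p = number correct / total examinees
p = 36 / 299
p = 0.1204

0.1204


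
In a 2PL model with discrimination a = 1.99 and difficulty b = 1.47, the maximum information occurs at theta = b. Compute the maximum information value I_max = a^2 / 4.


For 2PL, max info at theta = b = 1.47
I_max = a^2 / 4 = 1.99^2 / 4
= 3.9601 / 4
I_max = 0.99

0.99


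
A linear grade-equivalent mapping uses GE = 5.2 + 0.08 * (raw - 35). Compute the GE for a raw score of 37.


raw - median = 37 - 35 = 2
slope * diff = 0.08 * 2 = 0.16
GE = 5.2 + 0.16
GE = 5.36

5.36


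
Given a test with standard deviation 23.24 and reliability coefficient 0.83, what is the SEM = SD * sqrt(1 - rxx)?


SEM = SD * sqrt(1 - rxx)
SEM = 23.24 * sqrt(1 - 0.83)
SEM = 23.24 * sqrt(0.17) = 23.24 * 0.412311
SEM = 9.5821

9.5821


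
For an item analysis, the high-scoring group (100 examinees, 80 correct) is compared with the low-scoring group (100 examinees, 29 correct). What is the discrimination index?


p_upper = 80/100 = 0.8
p_lower = 29/100 = 0.29
D = 0.8 - 0.29 = 0.51

0.51


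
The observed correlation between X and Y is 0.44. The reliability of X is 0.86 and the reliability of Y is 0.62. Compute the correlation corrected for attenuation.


r_corrected = rxy / sqrt(rxx * ryy)
= 0.44 / sqrt(0.86 * 0.62)
= 0.44 / sqrt(0.5332)
= 0.44 / 0.730205
r_corrected = 0.6026

0.6026


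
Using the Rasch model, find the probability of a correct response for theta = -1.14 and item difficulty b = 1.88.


theta - b = -1.14 - 1.88 = -3.02
exp(-(theta - b)) = exp(3.02) = 20.4913
P = 1 / (1 + 20.4913)
P = 0.0465

0.0465


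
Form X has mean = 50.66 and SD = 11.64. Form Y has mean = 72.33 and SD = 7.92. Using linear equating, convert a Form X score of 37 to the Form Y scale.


slope = SD_Y / SD_X = 7.92 / 11.64 ~ 0.6804
intercept = mean_Y - slope * mean_X = 72.33 - (7.92 / 11.64) * 50.66 ~ 37.8603
Y = slope * X + intercept. To avoid rounding drift from the rounded slope/intercept, evaluate the equivalent form Y = mean_Y + SD_Y * (X - mean_X) / SD_X at full precision:
Y = 72.33 + 7.92 * (37 - 50.66) / 11.64
Y = 72.33 - 7.92 * 13.66 / 11.64
Y = 72.33 - 108.1872 / 11.64
Y = 72.33 - 9.2944
Y = 63.0356

63.0356


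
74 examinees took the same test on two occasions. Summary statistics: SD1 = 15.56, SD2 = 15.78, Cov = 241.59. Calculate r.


r = cov(X,Y) / (SD_X * SD_Y)
r = 241.59 / (15.56 * 15.78)
r = 241.59 / 245.5368
r = 0.9839

0.9839


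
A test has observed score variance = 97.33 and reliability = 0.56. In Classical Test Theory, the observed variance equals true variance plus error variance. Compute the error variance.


var_true = rxx * var_obs = 0.56 * 97.33 = 54.5048
var_error = var_obs - var_true
var_error = 97.33 - 54.5048
var_error = 42.8252

42.8252


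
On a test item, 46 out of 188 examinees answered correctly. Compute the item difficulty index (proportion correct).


Item difficulty p = number correct / total examinees
p = 46 / 188
p = 0.2447

0.2447


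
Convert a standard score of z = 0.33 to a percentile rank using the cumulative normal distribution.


CDF(z) = 0.5 * (1 + erf(z/sqrt(2)))
erf(0.2333) = 0.2586
CDF = 0.6293
Percentile rank = 0.6293 * 100 = 62.93

62.93


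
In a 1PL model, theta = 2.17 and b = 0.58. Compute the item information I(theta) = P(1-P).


P = 1/(1+exp(-(2.17-0.58))) = 0.8306
I = P*(1-P) = 0.8306 * 0.1694
I = 0.1407

0.1407


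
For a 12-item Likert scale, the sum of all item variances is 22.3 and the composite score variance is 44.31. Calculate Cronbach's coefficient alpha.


alpha = (k/(k-1)) * (1 - sum(si^2)/s_total^2)
= (12/11) * (1 - 22.3/44.31)
alpha = 0.5419

0.5419


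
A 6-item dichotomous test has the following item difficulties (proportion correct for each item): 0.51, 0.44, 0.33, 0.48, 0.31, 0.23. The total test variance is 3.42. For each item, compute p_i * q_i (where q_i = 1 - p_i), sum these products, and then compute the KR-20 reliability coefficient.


For each item, compute p_i * q_i:
  Item 1: 0.51 * 0.49 = 0.2499
  Item 2: 0.44 * 0.56 = 0.2464
  Item 3: 0.33 * 0.67 = 0.2211
  Item 4: 0.48 * 0.52 = 0.2496
  Item 5: 0.31 * 0.69 = 0.2139
  Item 6: 0.23 * 0.77 = 0.1771
Sum(p_i * q_i) = 0.2499 + 0.2464 + 0.2211 + 0.2496 + 0.2139 + 0.1771 = 1.358
KR-20 = (k/(k-1)) * (1 - Sum(p_i*q_i) / Var_total)
= (6/5) * (1 - 1.358/3.42)
= 1.2 * 0.6029
KR-20 = 0.7235

0.7235


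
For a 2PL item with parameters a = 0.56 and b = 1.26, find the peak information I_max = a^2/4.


For 2PL, max info at theta = b = 1.26
I_max = a^2 / 4 = 0.56^2 / 4
= 0.3136 / 4
I_max = 0.0784

0.0784


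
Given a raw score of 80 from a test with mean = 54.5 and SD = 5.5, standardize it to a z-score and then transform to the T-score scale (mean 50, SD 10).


z = (X - mean) / SD = (80 - 54.5) / 5.5
z = 25.5 / 5.5
z = 4.6364
T-score = T = 50 + 10z
Carry z at full precision (z = 25.5 / 5.5) into the conversion:
T-score = 50 + 10 * (25.5 / 5.5) = 50 + 255 / 5.5
T-score = 50 + 46.3636
T-score = 96.3636

96.3636


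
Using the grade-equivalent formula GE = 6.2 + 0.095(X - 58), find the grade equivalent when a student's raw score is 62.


raw - median = 62 - 58 = 4
slope * diff = 0.095 * 4 = 0.38
GE = 6.2 + 0.38
GE = 6.58

6.58


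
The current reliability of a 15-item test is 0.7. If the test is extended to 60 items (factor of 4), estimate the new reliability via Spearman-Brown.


r_new = (n * rxx) / (1 + (n-1) * rxx)
r_new = (4 * 0.7) / (1 + 3 * 0.7)
r_new = 2.8 / 3.1
r_new = 0.9032

0.9032


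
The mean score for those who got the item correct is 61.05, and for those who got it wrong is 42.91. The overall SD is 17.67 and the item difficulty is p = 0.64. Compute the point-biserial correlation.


q = 1 - p = 0.36
rpb = ((M1 - M0) / SD) * sqrt(p * q)
rpb = ((61.05 - 42.91) / 17.67) * sqrt(0.64 * 0.36)
rpb = 0.4928

0.4928


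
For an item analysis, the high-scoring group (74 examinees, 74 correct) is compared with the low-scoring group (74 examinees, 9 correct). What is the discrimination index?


p_upper = 74/74 = 1.0
p_lower = 9/74 = 0.1216
D = 1.0 - 0.1216 = 0.8784

0.8784


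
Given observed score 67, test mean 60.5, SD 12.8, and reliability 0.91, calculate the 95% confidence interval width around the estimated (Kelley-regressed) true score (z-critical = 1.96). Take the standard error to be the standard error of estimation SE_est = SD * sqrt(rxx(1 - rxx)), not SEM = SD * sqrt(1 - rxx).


True score estimate = 0.91*67 + 0.09*60.5 = 66.415
SE_est = SD * sqrt(rxx * (1 - rxx)) = 12.8 * sqrt(0.91 * 0.09) = 12.8 * sqrt(0.0819) = 3.663127
CI = T_est +/- z * SE_est, so width = 2 * z * SE_est = 2 * 1.96 * 3.663127
Width = 14.3595

14.3595


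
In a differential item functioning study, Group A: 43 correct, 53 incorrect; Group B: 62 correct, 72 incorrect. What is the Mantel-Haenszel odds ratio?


Odds_A = 43/53 = 0.8113
Odds_B = 62/72 = 0.8611
OR = Odds_A / Odds_B = 0.8113 / 0.8611
Exactly, OR = (43 * 72) / (53 * 62) = 3096 / 3286
OR = 0.9422

0.9422


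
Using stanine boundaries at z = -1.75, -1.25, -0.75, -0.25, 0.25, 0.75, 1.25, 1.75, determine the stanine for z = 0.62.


Stanine boundaries: [-1.75, -1.25, -0.75, -0.25, 0.25, 0.75, 1.25, 1.75]
z = 0.62
Check each boundary:
  z >= -1.75 -> could be stanine 2
  z >= -1.25 -> could be stanine 3
  z >= -0.75 -> could be stanine 4
  z >= -0.25 -> could be stanine 5
  z >= 0.25 -> could be stanine 6
  z < 0.75
  z < 1.25
  z < 1.75
Highest qualifying boundary gives stanine = 6

6


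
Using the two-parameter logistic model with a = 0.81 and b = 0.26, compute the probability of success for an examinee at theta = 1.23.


a*(theta - b) = 0.81 * (1.23 - 0.26) = 0.7857
exp(-0.7857) = 0.4558
P = 1 / (1 + 0.4558)
P = 0.6869

0.6869


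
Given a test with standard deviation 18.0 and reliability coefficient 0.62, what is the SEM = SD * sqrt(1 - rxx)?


SEM = SD * sqrt(1 - rxx)
SEM = 18.0 * sqrt(1 - 0.62)
SEM = 18.0 * sqrt(0.38) = 18.0 * 0.616441
SEM = 11.0959

11.0959


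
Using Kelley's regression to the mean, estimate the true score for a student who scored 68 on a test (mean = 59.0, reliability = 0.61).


T_est = rxx * X + (1 - rxx) * mean
T_est = 0.61 * 68 + 0.39 * 59.0
T_est = 41.48 + 23.01
T_est = 64.49

64.49


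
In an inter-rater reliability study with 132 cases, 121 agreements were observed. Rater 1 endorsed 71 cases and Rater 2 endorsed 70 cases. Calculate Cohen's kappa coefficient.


P_o = 121/132 = 0.916667
P_e = (71*70 + 61*62) / 17424 = 0.502296
kappa = (P_o - P_e) / (1 - P_e)
kappa = (0.916667 - 0.502296) / (1 - 0.502296)
kappa = 0.8326

0.8326


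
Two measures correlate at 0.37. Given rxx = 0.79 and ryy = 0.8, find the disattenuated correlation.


r_corrected = rxy / sqrt(rxx * ryy)
= 0.37 / sqrt(0.79 * 0.8)
= 0.37 / sqrt(0.632)
= 0.37 / 0.794984
r_corrected = 0.4654

0.4654


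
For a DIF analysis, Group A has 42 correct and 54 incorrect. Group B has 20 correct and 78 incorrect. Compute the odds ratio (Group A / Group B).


Odds_A = 42/54 = 0.7778
Odds_B = 20/78 = 0.2564
OR = Odds_A / Odds_B = 0.7778 / 0.2564
Exactly, OR = (42 * 78) / (54 * 20) = 3276 / 1080
OR = 3.0333

3.0333


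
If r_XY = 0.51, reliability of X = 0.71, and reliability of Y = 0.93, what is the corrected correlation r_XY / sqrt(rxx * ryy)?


r_corrected = rxy / sqrt(rxx * ryy)
= 0.51 / sqrt(0.71 * 0.93)
= 0.51 / sqrt(0.6603)
= 0.51 / 0.812588
r_corrected = 0.6276

0.6276


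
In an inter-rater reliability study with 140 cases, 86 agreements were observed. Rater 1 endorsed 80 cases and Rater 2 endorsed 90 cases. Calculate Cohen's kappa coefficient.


P_o = 86/140 = 0.614286
P_e = (80*90 + 60*50) / 19600 = 0.520408
kappa = (P_o - P_e) / (1 - P_e)
kappa = (0.614286 - 0.520408) / (1 - 0.520408)
kappa = 0.1957

0.1957


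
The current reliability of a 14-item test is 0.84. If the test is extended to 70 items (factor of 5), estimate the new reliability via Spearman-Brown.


r_new = (n * rxx) / (1 + (n-1) * rxx)
r_new = (5 * 0.84) / (1 + 4 * 0.84)
r_new = 4.2 / 4.36
r_new = 0.9633

0.9633


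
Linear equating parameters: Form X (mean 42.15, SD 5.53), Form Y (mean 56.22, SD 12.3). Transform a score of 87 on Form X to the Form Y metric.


slope = SD_Y / SD_X = 12.3 / 5.53 ~ 2.2242
intercept = mean_Y - slope * mean_X = 56.22 - (12.3 / 5.53) * 42.15 ~ -37.5314
Y = slope * X + intercept. To avoid rounding drift from the rounded slope/intercept, evaluate the equivalent form Y = mean_Y + SD_Y * (X - mean_X) / SD_X at full precision:
Y = 56.22 + 12.3 * (87 - 42.15) / 5.53
Y = 56.22 + 12.3 * 44.85 / 5.53
Y = 56.22 + 551.655 / 5.53
Y = 56.22 + 99.7568
Y = 155.9768

155.9768


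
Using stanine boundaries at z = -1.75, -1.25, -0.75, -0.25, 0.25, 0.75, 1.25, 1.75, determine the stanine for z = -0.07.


Stanine boundaries: [-1.75, -1.25, -0.75, -0.25, 0.25, 0.75, 1.25, 1.75]
z = -0.07
Check each boundary:
  z >= -1.75 -> could be stanine 2
  z >= -1.25 -> could be stanine 3
  z >= -0.75 -> could be stanine 4
  z >= -0.25 -> could be stanine 5
  z < 0.25
  z < 0.75
  z < 1.25
  z < 1.75
Highest qualifying boundary gives stanine = 5

5


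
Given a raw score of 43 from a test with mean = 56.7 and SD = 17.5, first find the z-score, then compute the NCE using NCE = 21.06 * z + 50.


z = (X - mean) / SD = (43 - 56.7) / 17.5
z = -13.7 / 17.5
z = -0.7829
NCE = NCE = 21.06z + 50
Carry z at full precision (z = -13.7 / 17.5) into the conversion:
NCE = 21.06 * (-13.7 / 17.5) + 50 = -288.522 / 17.5 + 50
NCE = -16.487 + 50
NCE = 33.513

33.513


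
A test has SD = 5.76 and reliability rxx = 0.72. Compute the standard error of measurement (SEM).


SEM = SD * sqrt(1 - rxx)
SEM = 5.76 * sqrt(1 - 0.72)
SEM = 5.76 * sqrt(0.28) = 5.76 * 0.52915
SEM = 3.0479

3.0479


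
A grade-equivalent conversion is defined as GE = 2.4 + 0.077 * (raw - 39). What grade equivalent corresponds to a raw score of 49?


raw - median = 49 - 39 = 10
slope * diff = 0.077 * 10 = 0.77
GE = 2.4 + 0.77
GE = 3.17

3.17


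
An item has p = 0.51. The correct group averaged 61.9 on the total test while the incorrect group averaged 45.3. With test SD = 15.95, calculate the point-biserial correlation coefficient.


q = 1 - p = 0.49
rpb = ((M1 - M0) / SD) * sqrt(p * q)
rpb = ((61.9 - 45.3) / 15.95) * sqrt(0.51 * 0.49)
rpb = 0.5203

0.5203


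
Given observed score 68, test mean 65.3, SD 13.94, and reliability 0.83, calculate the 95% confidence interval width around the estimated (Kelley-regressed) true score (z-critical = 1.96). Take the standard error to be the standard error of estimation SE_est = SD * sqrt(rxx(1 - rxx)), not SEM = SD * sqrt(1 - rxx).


True score estimate = 0.83*68 + 0.17*65.3 = 67.541
SE_est = SD * sqrt(rxx * (1 - rxx)) = 13.94 * sqrt(0.83 * 0.17) = 13.94 * sqrt(0.1411) = 5.236321
CI = T_est +/- z * SE_est, so width = 2 * z * SE_est = 2 * 1.96 * 5.236321
Width = 20.5264

20.5264


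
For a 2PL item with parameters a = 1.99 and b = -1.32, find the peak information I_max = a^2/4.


For 2PL, max info at theta = b = -1.32
I_max = a^2 / 4 = 1.99^2 / 4
= 3.9601 / 4
I_max = 0.99

0.99


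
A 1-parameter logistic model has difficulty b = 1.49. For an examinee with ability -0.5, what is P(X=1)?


theta - b = -0.5 - 1.49 = -1.99
exp(-(theta - b)) = exp(1.99) = 7.3155
P = 1 / (1 + 7.3155)
P = 0.1203

0.1203


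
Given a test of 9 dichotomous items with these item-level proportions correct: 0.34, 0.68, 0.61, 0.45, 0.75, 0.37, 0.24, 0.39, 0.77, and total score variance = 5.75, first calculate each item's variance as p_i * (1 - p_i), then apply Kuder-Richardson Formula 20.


For each item, compute p_i * q_i:
  Item 1: 0.34 * 0.66 = 0.2244
  Item 2: 0.68 * 0.32 = 0.2176
  Item 3: 0.61 * 0.39 = 0.2379
  Item 4: 0.45 * 0.55 = 0.2475
  Item 5: 0.75 * 0.25 = 0.1875
  Item 6: 0.37 * 0.63 = 0.2331
  Item 7: 0.24 * 0.76 = 0.1824
  Item 8: 0.39 * 0.61 = 0.2379
  Item 9: 0.77 * 0.23 = 0.1771
Sum(p_i * q_i) = 0.2244 + 0.2176 + 0.2379 + 0.2475 + 0.1875 + 0.2331 + 0.1824 + 0.2379 + 0.1771 = 1.9454
KR-20 = (k/(k-1)) * (1 - Sum(p_i*q_i) / Var_total)
= (9/8) * (1 - 1.9454/5.75)
= 1.125 * 0.6617
KR-20 = 0.7444

0.7444


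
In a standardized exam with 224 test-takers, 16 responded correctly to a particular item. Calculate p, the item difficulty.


Item difficulty p = number correct / total examinees
p = 16 / 224
p = 0.0714

0.0714


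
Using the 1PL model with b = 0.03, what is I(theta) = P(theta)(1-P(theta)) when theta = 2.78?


P = 1/(1+exp(-(2.78-0.03))) = 0.9399
I = P*(1-P) = 0.9399 * 0.0601
I = 0.0565

0.0565


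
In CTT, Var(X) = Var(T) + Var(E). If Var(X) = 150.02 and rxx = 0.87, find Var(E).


var_true = rxx * var_obs = 0.87 * 150.02 = 130.5174
var_error = var_obs - var_true
var_error = 150.02 - 130.5174
var_error = 19.5026

19.5026


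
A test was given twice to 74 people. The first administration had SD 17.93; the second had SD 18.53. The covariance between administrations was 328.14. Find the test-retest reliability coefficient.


r = cov(X,Y) / (SD_X * SD_Y)
r = 328.14 / (17.93 * 18.53)
r = 328.14 / 332.2429
r = 0.9877

0.9877


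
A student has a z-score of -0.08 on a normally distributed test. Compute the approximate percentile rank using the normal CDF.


CDF(z) = 0.5 * (1 + erf(z/sqrt(2)))
erf(-0.0566) = -0.0638
CDF = 0.4681
Percentile rank = 0.4681 * 100 = 46.81

46.81


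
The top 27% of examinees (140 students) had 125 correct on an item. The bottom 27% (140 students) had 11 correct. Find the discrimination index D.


p_upper = 125/140 = 0.8929
p_lower = 11/140 = 0.0786
D = 0.8929 - 0.0786 = 0.8143

0.8143


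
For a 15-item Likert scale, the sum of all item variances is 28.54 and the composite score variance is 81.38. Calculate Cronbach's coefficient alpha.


alpha = (k/(k-1)) * (1 - sum(si^2)/s_total^2)
= (15/14) * (1 - 28.54/81.38)
alpha = 0.6957

0.6957


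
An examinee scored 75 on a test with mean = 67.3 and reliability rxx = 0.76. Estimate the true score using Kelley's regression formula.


T_est = rxx * X + (1 - rxx) * mean
T_est = 0.76 * 75 + 0.24 * 67.3
T_est = 57.0 + 16.152
T_est = 73.152

73.152


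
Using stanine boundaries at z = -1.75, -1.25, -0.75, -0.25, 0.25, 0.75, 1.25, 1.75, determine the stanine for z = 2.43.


Stanine boundaries: [-1.75, -1.25, -0.75, -0.25, 0.25, 0.75, 1.25, 1.75]
z = 2.43
Check each boundary:
  z >= -1.75 -> could be stanine 2
  z >= -1.25 -> could be stanine 3
  z >= -0.75 -> could be stanine 4
  z >= -0.25 -> could be stanine 5
  z >= 0.25 -> could be stanine 6
  z >= 0.75 -> could be stanine 7
  z >= 1.25 -> could be stanine 8
  z >= 1.75 -> could be stanine 9
Highest qualifying boundary gives stanine = 9

9


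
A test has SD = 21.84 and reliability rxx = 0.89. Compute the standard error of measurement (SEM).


SEM = SD * sqrt(1 - rxx)
SEM = 21.84 * sqrt(1 - 0.89)
SEM = 21.84 * sqrt(0.11) = 21.84 * 0.331662
SEM = 7.2435

7.2435


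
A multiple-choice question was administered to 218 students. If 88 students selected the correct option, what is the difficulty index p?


Item difficulty p = number correct / total examinees
p = 88 / 218
p = 0.4037

0.4037


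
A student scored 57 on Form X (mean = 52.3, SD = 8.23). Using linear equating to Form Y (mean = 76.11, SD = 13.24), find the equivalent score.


slope = SD_Y / SD_X = 13.24 / 8.23 ~ 1.6087
intercept = mean_Y - slope * mean_X = 76.11 - (13.24 / 8.23) * 52.3 ~ -8.0275
Y = slope * X + intercept. To avoid rounding drift from the rounded slope/intercept, evaluate the equivalent form Y = mean_Y + SD_Y * (X - mean_X) / SD_X at full precision:
Y = 76.11 + 13.24 * (57 - 52.3) / 8.23
Y = 76.11 + 13.24 * 4.7 / 8.23
Y = 76.11 + 62.228 / 8.23
Y = 76.11 + 7.5611
Y = 83.6711

83.6711


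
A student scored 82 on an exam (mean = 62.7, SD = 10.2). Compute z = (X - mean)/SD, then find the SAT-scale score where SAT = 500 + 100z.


z = (X - mean) / SD = (82 - 62.7) / 10.2
z = 19.3 / 10.2
z = 1.8922
SAT-scale = SAT = 500 + 100z
Carry z at full precision (z = 19.3 / 10.2) into the conversion:
SAT-scale = 500 + 100 * (19.3 / 10.2) = 500 + 1930 / 10.2
SAT-scale = 500 + 189.2157
SAT-scale = 689.2157

689.2157


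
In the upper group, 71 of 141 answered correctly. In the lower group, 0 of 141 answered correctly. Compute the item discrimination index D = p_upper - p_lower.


p_upper = 71/141 = 0.5035
p_lower = 0/141 = 0.0
D = 0.5035 - 0.0 = 0.5035

0.5035


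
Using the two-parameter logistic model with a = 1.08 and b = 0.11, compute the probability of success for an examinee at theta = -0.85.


a*(theta - b) = 1.08 * (-0.85 - 0.11) = -1.0368
exp(--1.0368) = 2.8202
P = 1 / (1 + 2.8202)
P = 0.2618

0.2618


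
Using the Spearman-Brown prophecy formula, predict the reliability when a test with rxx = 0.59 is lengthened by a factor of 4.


r_new = (n * rxx) / (1 + (n-1) * rxx)
r_new = (4 * 0.59) / (1 + 3 * 0.59)
r_new = 2.36 / 2.77
r_new = 0.852

0.852


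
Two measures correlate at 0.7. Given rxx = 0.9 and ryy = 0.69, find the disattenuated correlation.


r_corrected = rxy / sqrt(rxx * ryy)
= 0.7 / sqrt(0.9 * 0.69)
= 0.7 / sqrt(0.621)
= 0.7 / 0.788036
r_corrected = 0.8883

0.8883


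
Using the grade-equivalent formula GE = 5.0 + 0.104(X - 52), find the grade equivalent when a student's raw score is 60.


raw - median = 60 - 52 = 8
slope * diff = 0.104 * 8 = 0.832
GE = 5.0 + 0.832
GE = 5.832

5.832


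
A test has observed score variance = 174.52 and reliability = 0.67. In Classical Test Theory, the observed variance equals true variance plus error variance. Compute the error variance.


var_true = rxx * var_obs = 0.67 * 174.52 = 116.9284
var_error = var_obs - var_true
var_error = 174.52 - 116.9284
var_error = 57.5916

57.5916


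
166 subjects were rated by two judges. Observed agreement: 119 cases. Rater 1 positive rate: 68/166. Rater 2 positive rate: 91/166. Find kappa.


P_o = 119/166 = 0.716867
P_e = (68*91 + 98*75) / 27556 = 0.49129
kappa = (P_o - P_e) / (1 - P_e)
kappa = (0.716867 - 0.49129) / (1 - 0.49129)
kappa = 0.4434

0.4434


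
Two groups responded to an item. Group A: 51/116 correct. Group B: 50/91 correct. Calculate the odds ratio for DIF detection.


Odds_A = 51/65 = 0.7846
Odds_B = 50/41 = 1.2195
OR = Odds_A / Odds_B = 0.7846 / 1.2195
Exactly, OR = (51 * 41) / (65 * 50) = 2091 / 3250
OR = 0.6434

0.6434


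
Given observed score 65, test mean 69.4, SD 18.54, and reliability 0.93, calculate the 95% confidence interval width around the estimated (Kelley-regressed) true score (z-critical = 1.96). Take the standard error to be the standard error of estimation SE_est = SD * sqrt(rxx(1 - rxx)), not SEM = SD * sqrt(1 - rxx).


True score estimate = 0.93*65 + 0.07*69.4 = 65.308
SE_est = SD * sqrt(rxx * (1 - rxx)) = 18.54 * sqrt(0.93 * 0.07) = 18.54 * sqrt(0.0651) = 4.730426
CI = T_est +/- z * SE_est, so width = 2 * z * SE_est = 2 * 1.96 * 4.730426
Width = 18.5433

18.5433


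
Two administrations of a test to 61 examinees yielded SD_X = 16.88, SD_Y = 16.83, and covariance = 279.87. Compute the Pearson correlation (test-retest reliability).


r = cov(X,Y) / (SD_X * SD_Y)
r = 279.87 / (16.88 * 16.83)
r = 279.87 / 284.0904
r = 0.9851

0.9851


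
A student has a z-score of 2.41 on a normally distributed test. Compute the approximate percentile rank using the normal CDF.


CDF(z) = 0.5 * (1 + erf(z/sqrt(2)))
erf(1.7041) = 0.984
CDF = 0.992
Percentile rank = 0.992 * 100 = 99.2

99.2


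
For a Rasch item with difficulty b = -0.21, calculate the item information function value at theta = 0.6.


P = 1/(1+exp(-(0.6--0.21))) = 0.6921
I = P*(1-P) = 0.6921 * 0.3079
I = 0.2131

0.2131


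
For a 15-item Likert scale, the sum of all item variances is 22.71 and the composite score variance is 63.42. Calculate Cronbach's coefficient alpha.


alpha = (k/(k-1)) * (1 - sum(si^2)/s_total^2)
= (15/14) * (1 - 22.71/63.42)
alpha = 0.6878

0.6878


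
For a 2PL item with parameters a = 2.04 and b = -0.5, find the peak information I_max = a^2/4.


For 2PL, max info at theta = b = -0.5
I_max = a^2 / 4 = 2.04^2 / 4
= 4.1616 / 4
I_max = 1.0404

1.0404


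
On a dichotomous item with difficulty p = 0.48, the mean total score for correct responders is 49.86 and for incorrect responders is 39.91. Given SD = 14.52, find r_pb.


q = 1 - p = 0.52
rpb = ((M1 - M0) / SD) * sqrt(p * q)
rpb = ((49.86 - 39.91) / 14.52) * sqrt(0.48 * 0.52)
rpb = 0.3424

0.3424


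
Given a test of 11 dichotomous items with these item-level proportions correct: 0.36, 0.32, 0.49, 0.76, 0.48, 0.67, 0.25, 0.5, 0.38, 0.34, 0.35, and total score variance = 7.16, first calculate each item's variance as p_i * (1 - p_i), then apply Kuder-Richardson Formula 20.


For each item, compute p_i * q_i:
  Item 1: 0.36 * 0.64 = 0.2304
  Item 2: 0.32 * 0.68 = 0.2176
  Item 3: 0.49 * 0.51 = 0.2499
  Item 4: 0.76 * 0.24 = 0.1824
  Item 5: 0.48 * 0.52 = 0.2496
  Item 6: 0.67 * 0.33 = 0.2211
  Item 7: 0.25 * 0.75 = 0.1875
  Item 8: 0.5 * 0.5 = 0.25
  Item 9: 0.38 * 0.62 = 0.2356
  Item 10: 0.34 * 0.66 = 0.2244
  Item 11: 0.35 * 0.65 = 0.2275
Sum(p_i * q_i) = 0.2304 + 0.2176 + 0.2499 + 0.1824 + 0.2496 + 0.2211 + 0.1875 + 0.25 + 0.2356 + 0.2244 + 0.2275 = 2.476
KR-20 = (k/(k-1)) * (1 - Sum(p_i*q_i) / Var_total)
= (11/10) * (1 - 2.476/7.16)
= 1.1 * 0.6542
KR-20 = 0.7196

0.7196


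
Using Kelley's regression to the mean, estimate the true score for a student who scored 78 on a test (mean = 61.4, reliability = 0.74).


T_est = rxx * X + (1 - rxx) * mean
T_est = 0.74 * 78 + 0.26 * 61.4
T_est = 57.72 + 15.964
T_est = 73.684

73.684


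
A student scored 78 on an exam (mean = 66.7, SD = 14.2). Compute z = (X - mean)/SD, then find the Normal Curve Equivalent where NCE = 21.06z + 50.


z = (X - mean) / SD = (78 - 66.7) / 14.2
z = 11.3 / 14.2
z = 0.7958
NCE = NCE = 21.06z + 50
Carry z at full precision (z = 11.3 / 14.2) into the conversion:
NCE = 21.06 * (11.3 / 14.2) + 50 = 237.978 / 14.2 + 50
NCE = 16.759 + 50
NCE = 66.759

66.759


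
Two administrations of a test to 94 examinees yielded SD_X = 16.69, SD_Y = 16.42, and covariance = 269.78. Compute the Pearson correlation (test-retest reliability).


r = cov(X,Y) / (SD_X * SD_Y)
r = 269.78 / (16.69 * 16.42)
r = 269.78 / 274.0498
r = 0.9844

0.9844


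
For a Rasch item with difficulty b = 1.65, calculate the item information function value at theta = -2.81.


P = 1/(1+exp(-(-2.81-1.65))) = 0.0114
I = P*(1-P) = 0.0114 * 0.9886
I = 0.0113

0.0113


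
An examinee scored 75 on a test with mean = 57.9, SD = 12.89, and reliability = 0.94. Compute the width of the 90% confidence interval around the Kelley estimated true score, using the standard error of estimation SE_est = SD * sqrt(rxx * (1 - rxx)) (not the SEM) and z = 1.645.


True score estimate = 0.94*75 + 0.06*57.9 = 73.974
SE_est = SD * sqrt(rxx * (1 - rxx)) = 12.89 * sqrt(0.94 * 0.06) = 12.89 * sqrt(0.0564) = 3.061205
CI = T_est +/- z * SE_est, so width = 2 * z * SE_est = 2 * 1.645 * 3.061205
Width = 10.0714

10.0714


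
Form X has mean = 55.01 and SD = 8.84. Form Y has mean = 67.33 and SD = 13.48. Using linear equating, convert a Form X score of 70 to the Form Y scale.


slope = SD_Y / SD_X = 13.48 / 8.84 ~ 1.5249
intercept = mean_Y - slope * mean_X = 67.33 - (13.48 / 8.84) * 55.01 ~ -16.554
Y = slope * X + intercept. To avoid rounding drift from the rounded slope/intercept, evaluate the equivalent form Y = mean_Y + SD_Y * (X - mean_X) / SD_X at full precision:
Y = 67.33 + 13.48 * (70 - 55.01) / 8.84
Y = 67.33 + 13.48 * 14.99 / 8.84
Y = 67.33 + 202.0652 / 8.84
Y = 67.33 + 22.8581
Y = 90.1881

90.1881


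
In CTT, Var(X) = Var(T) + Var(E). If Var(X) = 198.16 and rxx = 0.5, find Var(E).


var_true = rxx * var_obs = 0.5 * 198.16 = 99.08
var_error = var_obs - var_true
var_error = 198.16 - 99.08
var_error = 99.08

99.08


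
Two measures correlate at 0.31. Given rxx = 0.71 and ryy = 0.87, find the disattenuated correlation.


r_corrected = rxy / sqrt(rxx * ryy)
= 0.31 / sqrt(0.71 * 0.87)
= 0.31 / sqrt(0.6177)
= 0.31 / 0.785939
r_corrected = 0.3944

0.3944


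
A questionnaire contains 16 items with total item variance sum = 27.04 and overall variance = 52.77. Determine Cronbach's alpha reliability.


alpha = (k/(k-1)) * (1 - sum(si^2)/s_total^2)
= (16/15) * (1 - 27.04/52.77)
alpha = 0.5201

0.5201


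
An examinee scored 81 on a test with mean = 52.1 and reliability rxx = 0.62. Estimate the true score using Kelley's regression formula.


T_est = rxx * X + (1 - rxx) * mean
T_est = 0.62 * 81 + 0.38 * 52.1
T_est = 50.22 + 19.798
T_est = 70.018

70.018


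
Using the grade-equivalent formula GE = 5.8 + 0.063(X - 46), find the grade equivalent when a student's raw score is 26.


raw - median = 26 - 46 = -20
slope * diff = 0.063 * -20 = -1.26
GE = 5.8 + -1.26
GE = 4.54

4.54


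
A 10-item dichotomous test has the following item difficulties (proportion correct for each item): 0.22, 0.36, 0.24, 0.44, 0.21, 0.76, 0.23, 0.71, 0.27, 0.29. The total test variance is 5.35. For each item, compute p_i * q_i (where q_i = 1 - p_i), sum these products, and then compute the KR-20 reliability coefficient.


For each item, compute p_i * q_i:
  Item 1: 0.22 * 0.78 = 0.1716
  Item 2: 0.36 * 0.64 = 0.2304
  Item 3: 0.24 * 0.76 = 0.1824
  Item 4: 0.44 * 0.56 = 0.2464
  Item 5: 0.21 * 0.79 = 0.1659
  Item 6: 0.76 * 0.24 = 0.1824
  Item 7: 0.23 * 0.77 = 0.1771
  Item 8: 0.71 * 0.29 = 0.2059
  Item 9: 0.27 * 0.73 = 0.1971
  Item 10: 0.29 * 0.71 = 0.2059
Sum(p_i * q_i) = 0.1716 + 0.2304 + 0.1824 + 0.2464 + 0.1659 + 0.1824 + 0.1771 + 0.2059 + 0.1971 + 0.2059 = 1.9651
KR-20 = (k/(k-1)) * (1 - Sum(p_i*q_i) / Var_total)
= (10/9) * (1 - 1.9651/5.35)
= 1.1111 * 0.6327
KR-20 = 0.703

0.703


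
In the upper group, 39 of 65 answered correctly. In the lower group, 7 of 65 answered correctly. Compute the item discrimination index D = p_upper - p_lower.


p_upper = 39/65 = 0.6
p_lower = 7/65 = 0.1077
D = 0.6 - 0.1077 = 0.4923

0.4923


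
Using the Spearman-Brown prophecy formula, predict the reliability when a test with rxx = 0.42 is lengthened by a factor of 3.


r_new = (n * rxx) / (1 + (n-1) * rxx)
r_new = (3 * 0.42) / (1 + 2 * 0.42)
r_new = 1.26 / 1.84
r_new = 0.6848

0.6848


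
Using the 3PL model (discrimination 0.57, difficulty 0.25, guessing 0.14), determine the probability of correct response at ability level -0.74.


logit = 0.57*(-0.74 - 0.25) = -0.5643
P* = 1/(1 + exp(--0.5643)) = 0.3626
P = 0.14 + (1 - 0.14) * 0.3626
P = 0.4518

0.4518


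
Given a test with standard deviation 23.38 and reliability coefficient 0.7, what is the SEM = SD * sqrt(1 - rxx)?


SEM = SD * sqrt(1 - rxx)
SEM = 23.38 * sqrt(1 - 0.7)
SEM = 23.38 * sqrt(0.3) = 23.38 * 0.547723
SEM = 12.8058

12.8058


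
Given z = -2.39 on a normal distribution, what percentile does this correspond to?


CDF(z) = 0.5 * (1 + erf(z/sqrt(2)))
erf(-1.69) = -0.9832
CDF = 0.0084
Percentile rank = 0.0084 * 100 = 0.84

0.84


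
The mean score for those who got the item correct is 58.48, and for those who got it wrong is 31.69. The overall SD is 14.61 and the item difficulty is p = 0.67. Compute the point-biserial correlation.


q = 1 - p = 0.33
rpb = ((M1 - M0) / SD) * sqrt(p * q)
rpb = ((58.48 - 31.69) / 14.61) * sqrt(0.67 * 0.33)
rpb = 0.8622

0.8622


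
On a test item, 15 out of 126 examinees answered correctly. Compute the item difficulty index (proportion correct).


Item difficulty p = number correct / total examinees
p = 15 / 126
p = 0.119

0.119


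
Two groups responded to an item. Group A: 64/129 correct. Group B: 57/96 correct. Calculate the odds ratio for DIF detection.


Odds_A = 64/65 = 0.9846
Odds_B = 57/39 = 1.4615
OR = Odds_A / Odds_B = 0.9846 / 1.4615
Exactly, OR = (64 * 39) / (65 * 57) = 2496 / 3705
OR = 0.6737

0.6737


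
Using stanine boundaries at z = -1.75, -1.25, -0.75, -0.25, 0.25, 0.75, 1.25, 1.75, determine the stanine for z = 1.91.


Stanine boundaries: [-1.75, -1.25, -0.75, -0.25, 0.25, 0.75, 1.25, 1.75]
z = 1.91
Check each boundary:
  z >= -1.75 -> could be stanine 2
  z >= -1.25 -> could be stanine 3
  z >= -0.75 -> could be stanine 4
  z >= -0.25 -> could be stanine 5
  z >= 0.25 -> could be stanine 6
  z >= 0.75 -> could be stanine 7
  z >= 1.25 -> could be stanine 8
  z >= 1.75 -> could be stanine 9
Highest qualifying boundary gives stanine = 9

9


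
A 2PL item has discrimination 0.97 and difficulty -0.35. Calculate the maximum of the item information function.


For 2PL, max info at theta = b = -0.35
I_max = a^2 / 4 = 0.97^2 / 4
= 0.9409 / 4
I_max = 0.2352

0.2352


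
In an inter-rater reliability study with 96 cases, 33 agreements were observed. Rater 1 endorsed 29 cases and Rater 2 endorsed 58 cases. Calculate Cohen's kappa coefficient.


P_o = 33/96 = 0.34375
P_e = (29*58 + 67*38) / 9216 = 0.458767
kappa = (P_o - P_e) / (1 - P_e)
kappa = (0.34375 - 0.458767) / (1 - 0.458767)
kappa = -0.2125

-0.2125


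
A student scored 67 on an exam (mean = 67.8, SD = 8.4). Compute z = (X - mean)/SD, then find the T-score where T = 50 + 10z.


z = (X - mean) / SD = (67 - 67.8) / 8.4
z = -0.8 / 8.4
z = -0.0952
T-score = T = 50 + 10z
Carry z at full precision (z = -0.8 / 8.4) into the conversion:
T-score = 50 + 10 * (-0.8 / 8.4) = 50 + -8 / 8.4
T-score = 50 + -0.9524
T-score = 49.0476

49.0476


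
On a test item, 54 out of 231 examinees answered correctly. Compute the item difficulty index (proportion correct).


Item difficulty p = number correct / total examinees
p = 54 / 231
p = 0.2338

0.2338


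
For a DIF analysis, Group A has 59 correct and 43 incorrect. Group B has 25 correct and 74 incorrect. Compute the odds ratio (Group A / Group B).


Odds_A = 59/43 = 1.3721
Odds_B = 25/74 = 0.3378
OR = Odds_A / Odds_B = 1.3721 / 0.3378
Exactly, OR = (59 * 74) / (43 * 25) = 4366 / 1075
OR = 4.0614

4.0614
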